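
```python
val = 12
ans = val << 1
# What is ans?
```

Trace:
`val = 12` → val = 12
`ans = val << 1` → ans = 24
So ans = 24

Answer: 24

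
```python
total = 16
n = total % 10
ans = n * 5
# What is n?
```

Trace:
`total = 16` → total = 16
`n = total % 10` → n = 6
`ans = n * 5` → ans = 30
So n = 6

Answer: 6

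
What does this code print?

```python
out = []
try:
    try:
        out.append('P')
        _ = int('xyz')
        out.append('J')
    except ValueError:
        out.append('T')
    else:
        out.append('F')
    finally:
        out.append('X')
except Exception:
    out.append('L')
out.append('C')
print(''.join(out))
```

Execution trace: 'P' (inner try body) → 'T' (inner except ValueError) → 'X' (inner finally) → 'C' (after the try/except). Output: PTXC

Answer: PTXC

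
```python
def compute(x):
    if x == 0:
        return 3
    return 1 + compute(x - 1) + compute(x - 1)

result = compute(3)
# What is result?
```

compute(x) = 1 + 2·compute(x-1), compute(0)=3. Closed form: (3+1)·2^3 - 1 = 31.

Answer: 31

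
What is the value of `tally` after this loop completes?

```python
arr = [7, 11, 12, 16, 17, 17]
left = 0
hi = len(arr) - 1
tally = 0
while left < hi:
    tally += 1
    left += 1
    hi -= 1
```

Iterations until pointers meet (list length 6)
`tally` takes the values: 0 → 1 → 2 → 3

Answer: 3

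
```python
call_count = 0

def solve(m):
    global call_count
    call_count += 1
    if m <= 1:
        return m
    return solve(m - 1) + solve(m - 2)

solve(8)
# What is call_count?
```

Calls(m) = 1 + Calls(m-1) + Calls(m-2); Calls(0)=Calls(1)=1. For m=8 this gives 67.

Answer: 67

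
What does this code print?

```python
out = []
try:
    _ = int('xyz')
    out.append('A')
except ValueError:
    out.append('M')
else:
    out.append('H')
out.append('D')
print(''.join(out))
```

Execution trace: 'M' (except ValueError) → 'D' (after the try/except). Output: MD

Answer: MD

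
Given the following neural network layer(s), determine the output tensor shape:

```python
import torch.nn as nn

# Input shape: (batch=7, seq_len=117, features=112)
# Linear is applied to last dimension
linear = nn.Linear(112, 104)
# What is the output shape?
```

Input: (7, 117, 112) -> Output: (7, 117, 104)

Answer: (7, 117, 104)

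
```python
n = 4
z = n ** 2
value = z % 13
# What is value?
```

Trace:
`n = 4` → n = 4
`z = n ** 2` → z = 16
`value = z % 13` → value = 3
So value = 3

Answer: 3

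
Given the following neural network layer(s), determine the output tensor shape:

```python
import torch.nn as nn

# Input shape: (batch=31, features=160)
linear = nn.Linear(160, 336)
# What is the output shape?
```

Input: (31, 160) -> Output: (31, 336)

Answer: (31, 336)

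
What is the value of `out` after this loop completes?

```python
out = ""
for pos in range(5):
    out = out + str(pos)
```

Concatenate digits 0 to 4
`out` takes the values: "" → "0" → "01" → "012" → "0123" → "01234"

Answer: "01234"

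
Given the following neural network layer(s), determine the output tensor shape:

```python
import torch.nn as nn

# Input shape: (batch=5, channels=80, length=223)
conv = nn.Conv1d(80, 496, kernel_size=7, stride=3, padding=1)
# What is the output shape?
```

Input: (5, 80, 223) -> Output: (5, 496, 73)

Answer: (5, 496, 73)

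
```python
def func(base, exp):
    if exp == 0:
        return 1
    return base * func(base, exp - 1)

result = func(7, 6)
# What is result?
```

func(7, 6) = 7 * 7 * 7 * 7 * 7 * 7 = 117649

Answer: 117649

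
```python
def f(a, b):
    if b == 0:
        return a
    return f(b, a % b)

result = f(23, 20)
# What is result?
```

f(23, 20) -> f(20, 3) -> f(3, 2) -> f(2, 1) -> f(1, 0) -> 1

Answer: 1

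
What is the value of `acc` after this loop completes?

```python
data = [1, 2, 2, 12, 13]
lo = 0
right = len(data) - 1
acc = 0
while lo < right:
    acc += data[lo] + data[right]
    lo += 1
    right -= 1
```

Sum of pairs from ends
`acc` takes the values: 0 → 14 → 28

Answer: 28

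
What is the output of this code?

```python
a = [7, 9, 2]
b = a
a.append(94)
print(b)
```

Key concept: basic list aliasing.
Step by step:
`a = [7, 9, 2]` → a = [7, 9, 2]
`b = a` → b = [7, 9, 2] (same object as a)
`a.append(94)` → a = [7, 9, 2, 94] (same object as b); b = [7, 9, 2, 94] (same object as a)
`print(b)` → prints [7, 9, 2, 94]

Answer: [7, 9, 2, 94]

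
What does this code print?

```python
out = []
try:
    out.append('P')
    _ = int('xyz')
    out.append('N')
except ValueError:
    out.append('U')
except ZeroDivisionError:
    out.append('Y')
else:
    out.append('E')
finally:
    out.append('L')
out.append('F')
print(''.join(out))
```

Execution trace: 'P' (try body) → 'U' (except ValueError) → 'L' (finally) → 'F' (after the try/except). Output: PULF

Answer: PULF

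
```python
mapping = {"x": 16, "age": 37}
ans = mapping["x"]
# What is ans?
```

Trace:
`mapping = {"x": 16, "age": 37}` → mapping = {'x': 16, 'age': 37}
`ans = mapping["x"]` → ans = 16
So ans = 16

Answer: 16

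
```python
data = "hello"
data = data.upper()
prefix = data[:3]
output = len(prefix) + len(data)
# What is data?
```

Trace:
`data = "hello"` → data = 'hello'
`data = data.upper()` → data = 'HELLO'
`prefix = data[:3]` → prefix = 'HEL'
`output = len(prefix) + len(data)` → output = 8
So data = 'HELLO'

Answer: 'HELLO'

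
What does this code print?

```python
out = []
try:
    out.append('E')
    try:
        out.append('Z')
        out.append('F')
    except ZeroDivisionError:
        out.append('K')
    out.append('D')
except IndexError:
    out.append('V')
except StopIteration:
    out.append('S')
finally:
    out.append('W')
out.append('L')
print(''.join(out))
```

Execution trace: 'E' (try body) → 'Z' (inner try body) → 'F' (inner try body, no exception) → 'D' (try body, no exception) → 'W' (finally) → 'L' (after the try/except). Output: EZFDWL

Answer: EZFDWL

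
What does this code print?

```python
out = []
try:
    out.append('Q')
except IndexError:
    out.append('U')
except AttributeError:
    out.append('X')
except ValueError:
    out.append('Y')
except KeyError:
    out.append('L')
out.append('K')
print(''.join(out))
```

Execution trace: 'Q' (try body, no exception) → 'K' (after the try/except). Output: QK

Answer: QK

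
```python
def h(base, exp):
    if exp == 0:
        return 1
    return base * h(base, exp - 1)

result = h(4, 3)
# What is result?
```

h(4, 3) = 4 * 4 * 4 = 64

Answer: 64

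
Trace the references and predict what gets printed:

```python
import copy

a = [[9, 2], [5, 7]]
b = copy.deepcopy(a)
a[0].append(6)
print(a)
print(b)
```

Key concept: deep copy is fully independent.
Step by step:
`a = [[9, 2], [5, 7]]` → a = [[9, 2], [5, 7]]
`b = copy.deepcopy(a)` → b = [[9, 2], [5, 7]]
`a[0].append(6)` → a = [[9, 2, 6], [5, 7]]
`print(a)` → prints [[9, 2, 6], [5, 7]]
`print(b)` → prints [[9, 2], [5, 7]]

Answer:
[[9, 2, 6], [5, 7]]
[[9, 2], [5, 7]]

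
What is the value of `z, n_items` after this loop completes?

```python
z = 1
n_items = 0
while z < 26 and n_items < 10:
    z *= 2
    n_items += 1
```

Double until >= 26 or 10 iterations
`z, n_items` takes the values: (1, 0) → (2, 0) → (2, 1) → (4, 1) → (4, 2) → (8, 2) → (8, 3) → (16, 3) → (16, 4) → (32, 4) → (32, 5)

Answer: 32, 5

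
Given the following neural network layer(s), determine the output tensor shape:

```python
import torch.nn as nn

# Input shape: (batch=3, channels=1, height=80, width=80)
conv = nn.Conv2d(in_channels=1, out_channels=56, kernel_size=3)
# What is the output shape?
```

Input: (3, 1, 80, 80) -> Output: (3, 56, 78, 78)

Answer: (3, 56, 78, 78)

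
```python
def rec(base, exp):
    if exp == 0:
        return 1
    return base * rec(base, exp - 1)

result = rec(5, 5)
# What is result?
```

rec(5, 5) = 5 * 5 * 5 * 5 * 5 = 3125

Answer: 3125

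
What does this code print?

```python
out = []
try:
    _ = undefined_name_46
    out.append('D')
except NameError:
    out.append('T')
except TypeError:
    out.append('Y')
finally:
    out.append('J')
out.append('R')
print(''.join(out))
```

Execution trace: 'T' (except NameError) → 'J' (finally) → 'R' (after the try/except). Output: TJR

Answer: TJR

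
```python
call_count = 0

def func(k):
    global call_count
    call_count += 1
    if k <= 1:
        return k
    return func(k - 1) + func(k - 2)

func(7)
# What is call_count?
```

Calls(k) = 1 + Calls(k-1) + Calls(k-2); Calls(0)=Calls(1)=1. For k=7 this gives 41.

Answer: 41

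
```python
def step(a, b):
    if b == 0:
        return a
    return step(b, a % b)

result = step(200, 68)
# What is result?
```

step(200, 68) -> step(68, 64) -> step(64, 4) -> step(4, 0) -> 4

Answer: 4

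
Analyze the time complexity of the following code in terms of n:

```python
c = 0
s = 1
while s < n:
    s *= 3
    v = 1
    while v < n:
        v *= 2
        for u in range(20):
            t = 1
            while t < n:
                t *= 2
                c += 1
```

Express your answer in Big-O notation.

Each loop level contributes: log n × log n × 1 × log n. Multiplying the contributions gives O(log^3 n).

Answer: O(log^3 n)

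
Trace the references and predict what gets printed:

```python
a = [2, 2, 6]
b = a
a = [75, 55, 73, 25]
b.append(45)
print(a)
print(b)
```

Key concept: rebinding vs mutation: a is rebound to a new list, b still points at the original.
Step by step:
`a = [2, 2, 6]` → a = [2, 2, 6]
`b = a` → b = [2, 2, 6] (same object as a)
`a = [75, 55, 73, 25]` → a = [75, 55, 73, 25]
`b.append(45)` → b = [2, 2, 6, 45]
`print(a)` → prints [75, 55, 73, 25]
`print(b)` → prints [2, 2, 6, 45]

Answer:
[75, 55, 73, 25]
[2, 2, 6, 45]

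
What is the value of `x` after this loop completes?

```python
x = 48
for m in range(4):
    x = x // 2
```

Halve 4 times: 48 // 2^4 = 3
`x` takes the values: 48 → 24 → 12 → 6 → 3

Answer: 3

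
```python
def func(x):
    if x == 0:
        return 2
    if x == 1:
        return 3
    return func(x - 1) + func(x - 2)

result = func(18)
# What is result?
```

Build up from base cases: func(0)=2, func(1)=3, func(2)=5, func(3)=8, func(4)=13, func(5)=21, func(6)=34, ..., func(18)=10946

Answer: 10946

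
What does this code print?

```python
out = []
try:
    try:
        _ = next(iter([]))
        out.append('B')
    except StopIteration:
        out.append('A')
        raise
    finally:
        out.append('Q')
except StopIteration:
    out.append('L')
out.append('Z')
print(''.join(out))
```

Execution trace: 'A' (inner except StopIteration) → 'Q' (inner finally) → 'L' (outer except StopIteration) → 'Z' (after the try/except). Output: AQLZ

Answer: AQLZ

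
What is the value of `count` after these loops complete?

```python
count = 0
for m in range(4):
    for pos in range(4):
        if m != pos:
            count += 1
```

4² - 4 (exclude diagonal)
`count` takes the values: 0 → 1 → 2 → 3 → 4 → 5 → 6 → 7 → 8 → 9 → 10 → 11 → 12

Answer: 12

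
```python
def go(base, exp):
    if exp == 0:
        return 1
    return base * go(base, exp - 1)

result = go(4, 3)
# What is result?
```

go(4, 3) = 4 * 4 * 4 = 64

Answer: 64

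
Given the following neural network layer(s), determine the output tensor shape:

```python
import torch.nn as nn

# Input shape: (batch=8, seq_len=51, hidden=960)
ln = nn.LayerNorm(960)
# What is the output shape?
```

Input: (8, 51, 960) -> Output: (8, 51, 960)

Answer: (8, 51, 960)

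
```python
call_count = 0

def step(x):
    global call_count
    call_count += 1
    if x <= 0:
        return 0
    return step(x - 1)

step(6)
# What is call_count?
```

Linear recursion stepping by 1: 7 calls from x=6 down to ≤0.

Answer: 7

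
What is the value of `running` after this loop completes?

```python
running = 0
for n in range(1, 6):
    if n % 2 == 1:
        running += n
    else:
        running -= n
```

Add odd, subtract even
`running` takes the values: 0 → 1 → -1 → 2 → -2 → 3

Answer: 3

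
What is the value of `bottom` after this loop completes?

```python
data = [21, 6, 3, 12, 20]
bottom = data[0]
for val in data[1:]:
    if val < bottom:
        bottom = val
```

Minimum of [21, 6, 3, 12, 20]
`bottom` takes the values: 21 → 6 → 3

Answer: 3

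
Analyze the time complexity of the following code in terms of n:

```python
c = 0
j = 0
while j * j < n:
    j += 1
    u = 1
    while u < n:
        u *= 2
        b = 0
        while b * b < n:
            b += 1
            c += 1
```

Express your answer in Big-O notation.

Each loop level contributes: √n × log n × √n. Multiplying the contributions gives O(n log n).

Answer: O(n log n)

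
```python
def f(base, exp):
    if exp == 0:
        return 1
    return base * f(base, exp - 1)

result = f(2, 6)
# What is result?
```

f(2, 6) = 2 * 2 * 2 * 2 * 2 * 2 = 64

Answer: 64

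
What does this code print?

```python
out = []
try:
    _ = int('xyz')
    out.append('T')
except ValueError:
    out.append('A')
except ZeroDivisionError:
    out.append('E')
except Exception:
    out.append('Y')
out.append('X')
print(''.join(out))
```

Execution trace: 'A' (except ValueError) → 'X' (after the try/except). Output: AX

Answer: AX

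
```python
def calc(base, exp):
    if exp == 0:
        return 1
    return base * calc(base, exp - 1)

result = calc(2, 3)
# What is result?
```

calc(2, 3) = 2 * 2 * 2 = 8

Answer: 8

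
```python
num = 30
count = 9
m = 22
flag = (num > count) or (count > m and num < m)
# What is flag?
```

Trace:
`num = 30` → num = 30
`count = 9` → count = 9
`m = 22` → m = 22
`flag = (num > count) or (count > m and num < m)` → flag = True
So flag = True

Answer: True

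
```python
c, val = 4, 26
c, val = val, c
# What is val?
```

Trace:
`c, val = 4, 26` → c = 4; val = 26
`c, val = val, c` → c = 26; val = 4
So val = 4

Answer: 4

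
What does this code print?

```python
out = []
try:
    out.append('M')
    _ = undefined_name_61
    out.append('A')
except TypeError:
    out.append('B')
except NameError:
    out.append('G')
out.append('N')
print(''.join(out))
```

Execution trace: 'M' (try body) → 'G' (except NameError) → 'N' (after the try/except). Output: MGN

Answer: MGN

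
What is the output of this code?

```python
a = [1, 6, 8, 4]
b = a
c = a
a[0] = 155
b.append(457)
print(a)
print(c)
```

Key concept: multiple aliases.
Step by step:
`a = [1, 6, 8, 4]` → a = [1, 6, 8, 4]
`b = a` → b = [1, 6, 8, 4] (same object as a)
`c = a` → c = [1, 6, 8, 4] (same object as a, b)
`a[0] = 155` → a = [155, 6, 8, 4] (same object as b, c); b = [155, 6, 8, 4] (same object as a, c); c = [155, 6, 8, 4] (same object as a, b)
`b.append(457)` → a = [155, 6, 8, 4, 457] (same object as b, c); b = [155, 6, 8, 4, 457] (same object as a, c); c = [155, 6, 8, 4, 457] (same object as a, b)
`print(a)` → prints [155, 6, 8, 4, 457]
`print(c)` → prints [155, 6, 8, 4, 457]

Answer:
[155, 6, 8, 4, 457]
[155, 6, 8, 4, 457]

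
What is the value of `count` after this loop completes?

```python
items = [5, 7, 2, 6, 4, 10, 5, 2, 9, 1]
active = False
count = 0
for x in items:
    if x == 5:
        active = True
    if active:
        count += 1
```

Count elements after first 5 in [5, 7, 2, 6, 4, 10, 5, 2, 9, 1]
`count` takes the values: 0 → 1 → 2 → 3 → 4 → 5 → 6 → 7 → 8 → 9 → 10

Answer: 10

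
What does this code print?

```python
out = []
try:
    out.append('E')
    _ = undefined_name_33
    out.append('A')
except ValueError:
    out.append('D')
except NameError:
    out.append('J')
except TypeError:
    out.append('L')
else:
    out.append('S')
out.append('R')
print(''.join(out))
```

Execution trace: 'E' (try body) → 'J' (except NameError) → 'R' (after the try/except). Output: EJR

Answer: EJR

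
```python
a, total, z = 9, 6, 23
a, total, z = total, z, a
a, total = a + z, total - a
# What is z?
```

Trace:
`a, total, z = 9, 6, 23` → a = 9; total = 6; z = 23
`a, total, z = total, z, a` → a = 6; total = 23; z = 9
`a, total = a + z, total - a` → a = 15; total = 17
So z = 9

Answer: 9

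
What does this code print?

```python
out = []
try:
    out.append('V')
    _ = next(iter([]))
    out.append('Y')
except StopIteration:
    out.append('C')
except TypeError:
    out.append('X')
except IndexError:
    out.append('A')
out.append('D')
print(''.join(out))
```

Execution trace: 'V' (try body) → 'C' (except StopIteration) → 'D' (after the try/except). Output: VCD

Answer: VCD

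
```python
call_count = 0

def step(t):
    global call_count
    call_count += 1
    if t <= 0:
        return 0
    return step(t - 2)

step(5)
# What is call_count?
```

Linear recursion stepping by 2: 4 calls from t=5 down to ≤0.

Answer: 4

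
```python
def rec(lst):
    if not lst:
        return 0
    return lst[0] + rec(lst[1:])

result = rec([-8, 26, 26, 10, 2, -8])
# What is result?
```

(-8) + 26 + 26 + 10 + 2 + (-8) + 0 = 48

Answer: 48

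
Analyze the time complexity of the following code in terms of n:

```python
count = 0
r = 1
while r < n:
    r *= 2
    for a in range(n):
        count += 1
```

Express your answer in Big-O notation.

Each loop level contributes: log n × n. Multiplying the contributions gives O(n log n).

Answer: O(n log n)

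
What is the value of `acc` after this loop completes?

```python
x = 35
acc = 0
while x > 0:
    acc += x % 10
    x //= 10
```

Sum digits of 35
`acc` takes the values: 0 → 5 → 8

Answer: 8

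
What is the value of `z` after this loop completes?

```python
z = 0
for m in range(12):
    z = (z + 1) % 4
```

Increment mod 4, 12 times = 0
`z` takes the values: 0 → 1 → 2 → 3 → 0 → 1 → 2 → 3 → 0 → 1 → 2 → 3 → 0

Answer: 0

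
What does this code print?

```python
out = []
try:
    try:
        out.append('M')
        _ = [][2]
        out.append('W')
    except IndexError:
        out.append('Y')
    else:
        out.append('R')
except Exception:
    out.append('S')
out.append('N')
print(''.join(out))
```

Execution trace: 'M' (inner try body) → 'Y' (inner except IndexError) → 'N' (after the try/except). Output: MYN

Answer: MYN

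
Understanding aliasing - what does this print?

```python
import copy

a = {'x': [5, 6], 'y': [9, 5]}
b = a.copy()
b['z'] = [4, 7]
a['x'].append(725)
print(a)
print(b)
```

Key concept: shallow copy of dict with mutable values.
Step by step:
`a = {'x': [5, 6], 'y': [9, 5]}` → a = {'x': [5, 6], 'y': [9, 5]}
`b = a.copy()` → b = {'x': [5, 6], 'y': [9, 5]}
`b['z'] = [4, 7]` → b = {'x': [5, 6], 'y': [9, 5], 'z': [4, 7]}
`a['x'].append(725)` → a = {'x': [5, 6, 725], 'y': [9, 5]}; b = {'x': [5, 6, 725], 'y': [9, 5], 'z': [4, 7]}
`print(a)` → prints {'x': [5, 6, 725], 'y': [9, 5]}
`print(b)` → prints {'x': [5, 6, 725], 'y': [9, 5], 'z': [4, 7]}

Answer:
{'x': [5, 6, 725], 'y': [9, 5]}
{'x': [5, 6, 725], 'y': [9, 5], 'z': [4, 7]}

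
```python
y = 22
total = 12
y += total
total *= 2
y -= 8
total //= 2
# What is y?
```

Trace:
`y = 22` → y = 22
`total = 12` → total = 12
`y += total` → y = 34
`total *= 2` → total = 24
`y -= 8` → y = 26
`total //= 2` → total = 12
So y = 26

Answer: 26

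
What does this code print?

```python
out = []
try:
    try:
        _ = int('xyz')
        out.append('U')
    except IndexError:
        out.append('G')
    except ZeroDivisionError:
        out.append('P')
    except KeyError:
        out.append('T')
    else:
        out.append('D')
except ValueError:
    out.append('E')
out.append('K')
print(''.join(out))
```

Execution trace: 'E' (outer except ValueError) → 'K' (after the try/except). Output: EK

Answer: EK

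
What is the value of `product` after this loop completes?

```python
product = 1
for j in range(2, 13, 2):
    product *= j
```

Product of even numbers 2 to 12
`product` takes the values: 1 → 2 → 8 → 48 → 384 → 3840 → 46080

Answer: 46080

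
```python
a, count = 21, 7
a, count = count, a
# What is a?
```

Trace:
`a, count = 21, 7` → a = 21; count = 7
`a, count = count, a` → a = 7; count = 21
So a = 7

Answer: 7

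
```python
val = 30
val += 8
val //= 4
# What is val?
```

Trace:
`val = 30` → val = 30
`val += 8` → val = 38
`val //= 4` → val = 9
So val = 9

Answer: 9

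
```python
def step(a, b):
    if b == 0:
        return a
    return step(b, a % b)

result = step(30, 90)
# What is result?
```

step(30, 90) -> step(90, 30) -> step(30, 0) -> 30

Answer: 30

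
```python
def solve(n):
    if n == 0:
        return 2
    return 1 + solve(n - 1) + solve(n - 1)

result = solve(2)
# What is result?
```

solve(n) = 1 + 2·solve(n-1), solve(0)=2. Closed form: (2+1)·2^2 - 1 = 11.

Answer: 11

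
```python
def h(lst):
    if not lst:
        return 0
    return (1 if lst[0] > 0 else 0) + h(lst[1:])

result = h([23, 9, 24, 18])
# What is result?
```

Count of positive elements in [23, 9, 24, 18] = 4

Answer: 4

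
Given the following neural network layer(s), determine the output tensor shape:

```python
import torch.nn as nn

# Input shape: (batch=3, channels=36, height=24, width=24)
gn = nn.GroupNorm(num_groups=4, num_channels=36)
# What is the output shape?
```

Input: (3, 36, 24, 24) -> Output: (3, 36, 24, 24)

Answer: (3, 36, 24, 24)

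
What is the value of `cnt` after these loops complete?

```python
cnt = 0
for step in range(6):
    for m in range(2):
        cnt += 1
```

6 * 2 = 12
`cnt` takes the values: 0 → 1 → 2 → 3 → 4 → 5 → 6 → 7 → 8 → 9 → 10 → 11 → 12

Answer: 12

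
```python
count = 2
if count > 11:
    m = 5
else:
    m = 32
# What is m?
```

Trace:
`count = 2` → count = 2
`if count > 11: ...` → count > 11 is False, take else branch → m = 32
So m = 32

Answer: 32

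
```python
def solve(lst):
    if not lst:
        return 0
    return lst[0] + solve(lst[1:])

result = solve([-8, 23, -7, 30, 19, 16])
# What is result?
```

(-8) + 23 + (-7) + 30 + 19 + 16 + 0 = 73

Answer: 73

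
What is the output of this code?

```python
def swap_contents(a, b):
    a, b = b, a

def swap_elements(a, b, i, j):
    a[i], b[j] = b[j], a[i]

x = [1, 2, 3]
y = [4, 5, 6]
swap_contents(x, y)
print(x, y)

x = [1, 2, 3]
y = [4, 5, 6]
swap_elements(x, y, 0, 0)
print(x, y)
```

Key concept: parameter rebinding vs mutation.
Step by step:
`x = [1, 2, 3]` → x = [1, 2, 3]
`y = [4, 5, 6]` → y = [4, 5, 6]
`swap_contents(x, y)` → no visible change to tracked variables
`print(x, y)` → prints [1, 2, 3] [4, 5, 6]
`x = [1, 2, 3]` → x = [1, 2, 3]
`y = [4, 5, 6]` → y = [4, 5, 6]
`swap_elements(x, y, 0, 0)` → x = [4, 2, 3]; y = [1, 5, 6]
`print(x, y)` → prints [4, 2, 3] [1, 5, 6]

Answer:
[1, 2, 3] [4, 5, 6]
[4, 2, 3] [1, 5, 6]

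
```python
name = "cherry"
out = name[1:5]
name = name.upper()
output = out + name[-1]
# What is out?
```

Trace:
`name = "cherry"` → name = 'cherry'
`out = name[1:5]` → out = 'herr'
`name = name.upper()` → name = 'CHERRY'
`output = out + name[-1]` → output = 'herrY'
So out = 'herr'

Answer: 'herr'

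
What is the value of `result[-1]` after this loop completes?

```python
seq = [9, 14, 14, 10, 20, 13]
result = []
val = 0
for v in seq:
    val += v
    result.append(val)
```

Cumulative sum ends at 80
`result` takes the values: [] → [9] → [9, 23] → [9, 23, 37] → [9, 23, 37, 47] → [9, 23, 37, 47, 67] → [9, 23, 37, 47, 67, 80]
So `result[-1]` = 80

Answer: 80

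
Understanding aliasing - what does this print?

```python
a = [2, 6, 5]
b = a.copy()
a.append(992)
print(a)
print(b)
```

Key concept: list.copy() creates independent copy.
Step by step:
`a = [2, 6, 5]` → a = [2, 6, 5]
`b = a.copy()` → b = [2, 6, 5]
`a.append(992)` → a = [2, 6, 5, 992]
`print(a)` → prints [2, 6, 5, 992]
`print(b)` → prints [2, 6, 5]

Answer:
[2, 6, 5, 992]
[2, 6, 5]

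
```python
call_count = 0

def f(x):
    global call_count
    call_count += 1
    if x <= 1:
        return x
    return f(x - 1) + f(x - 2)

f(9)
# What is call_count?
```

Calls(x) = 1 + Calls(x-1) + Calls(x-2); Calls(0)=Calls(1)=1. For x=9 this gives 109.

Answer: 109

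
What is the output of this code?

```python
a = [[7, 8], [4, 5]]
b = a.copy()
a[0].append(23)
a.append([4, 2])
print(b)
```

Key concept: shallow copy with nested lists.
Step by step:
`a = [[7, 8], [4, 5]]` → a = [[7, 8], [4, 5]]
`b = a.copy()` → b = [[7, 8], [4, 5]]
`a[0].append(23)` → a = [[7, 8, 23], [4, 5]]; b = [[7, 8, 23], [4, 5]]
`a.append([4, 2])` → a = [[7, 8, 23], [4, 5], [4, 2]]
`print(b)` → prints [[7, 8, 23], [4, 5]]

Answer: [[7, 8, 23], [4, 5]]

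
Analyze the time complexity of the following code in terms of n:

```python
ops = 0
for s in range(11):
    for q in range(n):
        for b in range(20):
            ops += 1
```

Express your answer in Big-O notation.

Each loop level contributes: 1 × n × 1. Multiplying the contributions gives O(n).

Answer: O(n)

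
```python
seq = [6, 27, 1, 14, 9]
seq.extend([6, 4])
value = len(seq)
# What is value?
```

Trace:
`seq = [6, 27, 1, 14, 9]` → seq = [6, 27, 1, 14, 9]
`seq.extend([6, 4])` → seq = [6, 27, 1, 14, 9, 6, 4]
`value = len(seq)` → value = 7
So value = 7

Answer: 7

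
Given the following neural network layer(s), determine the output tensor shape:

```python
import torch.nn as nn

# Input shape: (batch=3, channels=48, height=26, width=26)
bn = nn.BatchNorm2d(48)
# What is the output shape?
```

Input: (3, 48, 26, 26) -> Output: (3, 48, 26, 26)

Answer: (3, 48, 26, 26)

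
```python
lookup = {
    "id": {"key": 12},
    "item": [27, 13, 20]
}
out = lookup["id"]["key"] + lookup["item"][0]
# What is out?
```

Trace:
`lookup = { ...` → lookup = {'id': {'key': 12}, 'item': [27, 13, 20]}
`out = lookup["id"]["key"] + lookup["item"][0]` → out = 39
So out = 39

Answer: 39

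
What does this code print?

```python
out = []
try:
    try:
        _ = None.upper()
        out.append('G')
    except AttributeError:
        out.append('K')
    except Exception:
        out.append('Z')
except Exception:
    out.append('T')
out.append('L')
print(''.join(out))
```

Execution trace: 'K' (inner except AttributeError) → 'L' (after the try/except). Output: KL

Answer: KL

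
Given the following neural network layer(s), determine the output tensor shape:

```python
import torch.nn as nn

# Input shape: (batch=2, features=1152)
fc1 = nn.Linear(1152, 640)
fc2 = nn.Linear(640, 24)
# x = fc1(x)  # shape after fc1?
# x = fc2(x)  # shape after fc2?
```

Input: (2, 1152) -> after fc1: (2, 640) -> Output: (2, 24)

Answer: (2, 24)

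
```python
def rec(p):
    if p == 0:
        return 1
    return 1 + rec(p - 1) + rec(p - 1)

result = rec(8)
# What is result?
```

rec(p) = 1 + 2·rec(p-1), rec(0)=1. Closed form: (1+1)·2^8 - 1 = 511.

Answer: 511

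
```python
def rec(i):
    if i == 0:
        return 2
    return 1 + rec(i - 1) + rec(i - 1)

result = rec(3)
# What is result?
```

rec(i) = 1 + 2·rec(i-1), rec(0)=2. Closed form: (2+1)·2^3 - 1 = 23.

Answer: 23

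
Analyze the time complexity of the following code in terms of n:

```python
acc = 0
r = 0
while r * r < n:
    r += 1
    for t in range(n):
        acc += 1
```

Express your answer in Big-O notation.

Each loop level contributes: √n × n. Multiplying the contributions gives O(n√n).

Answer: O(n√n)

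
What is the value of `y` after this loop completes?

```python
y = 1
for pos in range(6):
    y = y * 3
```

Multiply by 3, 6 times: 1 * 3^6 = 729
`y` takes the values: 1 → 3 → 9 → 27 → 81 → 243 → 729

Answer: 729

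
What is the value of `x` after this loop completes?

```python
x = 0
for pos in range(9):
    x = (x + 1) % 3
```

Increment mod 3, 9 times = 0
`x` takes the values: 0 → 1 → 2 → 0 → 1 → 2 → 0 → 1 → 2 → 0

Answer: 0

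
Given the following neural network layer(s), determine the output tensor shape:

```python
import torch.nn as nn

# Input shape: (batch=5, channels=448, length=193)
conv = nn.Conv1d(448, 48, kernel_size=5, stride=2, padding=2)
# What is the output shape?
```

Input: (5, 448, 193) -> Output: (5, 48, 97)

Answer: (5, 48, 97)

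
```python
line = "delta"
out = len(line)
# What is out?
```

Trace:
`line = "delta"` → line = 'delta'
`out = len(line)` → out = 5
So out = 5

Answer: 5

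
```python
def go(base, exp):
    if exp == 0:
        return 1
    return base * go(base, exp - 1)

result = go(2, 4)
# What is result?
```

go(2, 4) = 2 * 2 * 2 * 2 = 16

Answer: 16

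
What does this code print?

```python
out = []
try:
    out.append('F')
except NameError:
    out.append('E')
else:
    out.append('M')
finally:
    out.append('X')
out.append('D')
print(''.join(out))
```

Execution trace: 'F' (try body, no exception) → 'M' (else) → 'X' (finally) → 'D' (after the try/except). Output: FMXD

Answer: FMXD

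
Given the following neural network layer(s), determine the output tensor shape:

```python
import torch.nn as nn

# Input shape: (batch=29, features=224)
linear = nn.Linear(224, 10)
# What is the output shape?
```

Input: (29, 224) -> Output: (29, 10)

Answer: (29, 10)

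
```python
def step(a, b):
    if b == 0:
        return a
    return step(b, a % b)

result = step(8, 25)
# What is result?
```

step(8, 25) -> step(25, 8) -> step(8, 1) -> step(1, 0) -> 1

Answer: 1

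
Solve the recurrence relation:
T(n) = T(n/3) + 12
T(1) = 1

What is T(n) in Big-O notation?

Each step divides n by 3 and adds 12. After log_3(n) steps we reach T(1)=1. So T(n) = 12·log_3(n) + 1 = O(log n).

Answer: O(log n)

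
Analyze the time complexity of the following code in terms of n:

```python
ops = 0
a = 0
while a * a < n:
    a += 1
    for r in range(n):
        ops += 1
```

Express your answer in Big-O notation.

Each loop level contributes: √n × n. Multiplying the contributions gives O(n√n).

Answer: O(n√n)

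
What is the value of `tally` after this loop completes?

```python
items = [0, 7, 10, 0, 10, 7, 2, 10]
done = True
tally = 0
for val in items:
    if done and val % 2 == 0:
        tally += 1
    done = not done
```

Count even values at even positions
`tally` takes the values: 0 → 1 → 2 → 3 → 4

Answer: 4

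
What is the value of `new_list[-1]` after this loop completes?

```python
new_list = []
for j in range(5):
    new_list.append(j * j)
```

Last element of squares 0 to 4
`new_list` takes the values: [] → [0] → [0, 1] → [0, 1, 4] → [0, 1, 4, 9] → [0, 1, 4, 9, 16]
So `new_list[-1]` = 16

Answer: 16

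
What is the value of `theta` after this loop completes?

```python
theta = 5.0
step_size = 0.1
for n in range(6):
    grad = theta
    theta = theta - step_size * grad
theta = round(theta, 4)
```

Gradient descent: w = 5.0 * (1 - 0.1)^6
`theta` takes the values: 5.0 → 4.5 → 4.05 → 3.645 → 3.2805 → 2.95245 → 2.657205 → 2.6572

Answer: 2.6572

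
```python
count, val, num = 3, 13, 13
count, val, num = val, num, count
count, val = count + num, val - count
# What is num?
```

Trace:
`count, val, num = 3, 13, 13` → count = 3; val = 13; num = 13
`count, val, num = val, num, count` → count = 13; val = 13; num = 3
`count, val = count + num, val - count` → count = 16; val = 0
So num = 3

Answer: 3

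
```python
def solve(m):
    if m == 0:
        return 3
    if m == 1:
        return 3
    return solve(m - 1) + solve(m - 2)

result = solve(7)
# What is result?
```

Build up from base cases: solve(0)=3, solve(1)=3, solve(2)=6, solve(3)=9, solve(4)=15, solve(5)=24, solve(6)=39, ..., solve(7)=63

Answer: 63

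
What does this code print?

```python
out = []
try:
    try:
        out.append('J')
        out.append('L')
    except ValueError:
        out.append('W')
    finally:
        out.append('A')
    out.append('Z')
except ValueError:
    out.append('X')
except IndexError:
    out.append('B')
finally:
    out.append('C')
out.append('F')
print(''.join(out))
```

Execution trace: 'J' (inner try body) → 'L' (inner try body, no exception) → 'A' (inner finally) → 'Z' (try body, no exception) → 'C' (finally) → 'F' (after the try/except). Output: JLAZCF

Answer: JLAZCF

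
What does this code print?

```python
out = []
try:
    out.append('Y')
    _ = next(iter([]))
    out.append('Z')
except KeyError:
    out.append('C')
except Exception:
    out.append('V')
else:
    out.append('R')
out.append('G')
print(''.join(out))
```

Execution trace: 'Y' (try body) → 'V' (except Exception) → 'G' (after the try/except). Output: YVG

Answer: YVG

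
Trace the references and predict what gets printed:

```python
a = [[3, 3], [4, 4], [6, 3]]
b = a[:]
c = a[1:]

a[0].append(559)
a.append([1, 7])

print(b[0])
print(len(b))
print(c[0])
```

Key concept: slice with nested mutation.
Step by step:
`a = [[3, 3], [4, 4], [6, 3]]` → a = [[3, 3], [4, 4], [6, 3]]
`b = a[:]` → b = [[3, 3], [4, 4], [6, 3]]
`c = a[1:]` → c = [[4, 4], [6, 3]]
`a[0].append(559)` → a = [[3, 3, 559], [4, 4], [6, 3]]; b = [[3, 3, 559], [4, 4], [6, 3]]
`a.append([1, 7])` → a = [[3, 3, 559], [4, 4], [6, 3], [1, 7]]
`print(b[0])` → prints [3, 3, 559]
`print(len(b))` → prints 3
`print(c[0])` → prints [4, 4]

Answer:
[3, 3, 559]
3
[4, 4]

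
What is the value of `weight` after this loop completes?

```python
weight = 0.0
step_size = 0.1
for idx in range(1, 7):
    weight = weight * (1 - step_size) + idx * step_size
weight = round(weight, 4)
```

Moving average with lr=0.1
`weight` takes the values: 0.0 → 0.1 → 0.29 → 0.561 → 0.9049 → 1.31441 → 1.782969 → 1.783

Answer: 1.783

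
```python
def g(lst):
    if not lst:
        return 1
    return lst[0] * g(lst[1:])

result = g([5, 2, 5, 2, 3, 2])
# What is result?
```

Product over [5, 2, 5, 2, 3, 2] = 5 * 2 * 5 * 2 * 3 * 2 = 600

Answer: 600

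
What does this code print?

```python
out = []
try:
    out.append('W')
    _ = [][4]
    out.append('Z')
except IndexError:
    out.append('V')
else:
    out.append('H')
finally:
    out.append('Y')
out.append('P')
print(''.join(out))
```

Execution trace: 'W' (try body) → 'V' (except IndexError) → 'Y' (finally) → 'P' (after the try/except). Output: WVYP

Answer: WVYP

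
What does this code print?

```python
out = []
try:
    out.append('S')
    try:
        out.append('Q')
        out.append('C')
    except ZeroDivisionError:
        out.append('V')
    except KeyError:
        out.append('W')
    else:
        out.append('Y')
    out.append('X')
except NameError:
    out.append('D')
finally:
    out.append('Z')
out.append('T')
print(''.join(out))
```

Execution trace: 'S' (try body) → 'Q' (inner try body) → 'C' (inner try body, no exception) → 'Y' (inner else) → 'X' (try body, no exception) → 'Z' (finally) → 'T' (after the try/except). Output: SQCYXZT

Answer: SQCYXZT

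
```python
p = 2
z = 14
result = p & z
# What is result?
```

Trace:
`p = 2` → p = 2
`z = 14` → z = 14
`result = p & z` → result = 2
So result = 2

Answer: 2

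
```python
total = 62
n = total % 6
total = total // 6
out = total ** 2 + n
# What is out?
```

Trace:
`total = 62` → total = 62
`n = total % 6` → n = 2
`total = total // 6` → total = 10
`out = total ** 2 + n` → out = 102
So out = 102

Answer: 102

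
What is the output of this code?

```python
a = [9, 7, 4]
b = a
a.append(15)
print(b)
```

Key concept: basic list aliasing.
Step by step:
`a = [9, 7, 4]` → a = [9, 7, 4]
`b = a` → b = [9, 7, 4] (same object as a)
`a.append(15)` → a = [9, 7, 4, 15] (same object as b); b = [9, 7, 4, 15] (same object as a)
`print(b)` → prints [9, 7, 4, 15]

Answer: [9, 7, 4, 15]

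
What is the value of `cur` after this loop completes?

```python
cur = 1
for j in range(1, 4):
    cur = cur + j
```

Start at 1, add 1 through 3
`cur` takes the values: 1 → 2 → 4 → 7

Answer: 7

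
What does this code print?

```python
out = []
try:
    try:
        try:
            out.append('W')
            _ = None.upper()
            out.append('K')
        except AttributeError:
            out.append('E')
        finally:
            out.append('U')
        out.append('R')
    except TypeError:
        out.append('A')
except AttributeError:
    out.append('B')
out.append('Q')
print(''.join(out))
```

Execution trace: 'W' (inner try body) → 'E' (inner except AttributeError) → 'U' (inner finally) → 'R' (try body, no exception) → 'Q' (after the try/except). Output: WEURQ

Answer: WEURQ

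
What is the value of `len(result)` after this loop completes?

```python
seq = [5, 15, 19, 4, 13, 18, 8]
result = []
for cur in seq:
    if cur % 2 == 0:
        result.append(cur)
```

Count even numbers in [5, 15, 19, 4, 13, 18, 8]
`result` takes the values: [] → [4] → [4, 18] → [4, 18, 8]
So `len(result)` = 3

Answer: 3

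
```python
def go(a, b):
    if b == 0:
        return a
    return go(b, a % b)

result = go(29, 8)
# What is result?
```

go(29, 8) -> go(8, 5) -> go(5, 3) -> go(3, 2) -> go(2, 1) -> go(1, 0) -> 1

Answer: 1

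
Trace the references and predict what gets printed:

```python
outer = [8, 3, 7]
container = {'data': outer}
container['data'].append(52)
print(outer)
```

Key concept: dict holds reference to list.
Step by step:
`outer = [8, 3, 7]` → outer = [8, 3, 7]
`container = {'data': outer}` → container = {'data': [8, 3, 7]}
`container['data'].append(52)` → outer = [8, 3, 7, 52]; container = {'data': [8, 3, 7, 52]}
`print(outer)` → prints [8, 3, 7, 52]

Answer: [8, 3, 7, 52]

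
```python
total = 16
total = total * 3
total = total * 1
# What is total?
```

Trace:
`total = 16` → total = 16
`total = total * 3` → total = 48
`total = total * 1` → total = 48
So total = 48

Answer: 48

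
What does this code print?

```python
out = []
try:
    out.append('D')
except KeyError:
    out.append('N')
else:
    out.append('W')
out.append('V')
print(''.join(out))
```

Execution trace: 'D' (try body, no exception) → 'W' (else) → 'V' (after the try/except). Output: DWV

Answer: DWV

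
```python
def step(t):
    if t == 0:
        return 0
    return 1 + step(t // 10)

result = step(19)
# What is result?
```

Count of digits of 19: 2

Answer: 2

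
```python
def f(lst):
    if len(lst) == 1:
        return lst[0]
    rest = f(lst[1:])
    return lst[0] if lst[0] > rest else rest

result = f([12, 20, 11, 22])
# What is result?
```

Recursive max over [12, 20, 11, 22] = 22

Answer: 22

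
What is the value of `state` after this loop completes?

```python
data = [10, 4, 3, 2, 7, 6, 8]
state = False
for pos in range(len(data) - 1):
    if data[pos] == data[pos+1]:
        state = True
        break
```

Check consecutive duplicates in [10, 4, 3, 2, 7, 6, 8]
`state` takes the values: False

Answer: False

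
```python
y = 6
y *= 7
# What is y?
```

Trace:
`y = 6` → y = 6
`y *= 7` → y = 42
So y = 42

Answer: 42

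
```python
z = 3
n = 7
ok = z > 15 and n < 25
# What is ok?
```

Trace:
`z = 3` → z = 3
`n = 7` → n = 7
`ok = z > 15 and n < 25` → ok = False
So ok = False

Answer: False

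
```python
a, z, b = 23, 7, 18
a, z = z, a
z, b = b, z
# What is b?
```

Trace:
`a, z, b = 23, 7, 18` → a = 23; z = 7; b = 18
`a, z = z, a` → a = 7; z = 23
`z, b = b, z` → z = 18; b = 23
So b = 23

Answer: 23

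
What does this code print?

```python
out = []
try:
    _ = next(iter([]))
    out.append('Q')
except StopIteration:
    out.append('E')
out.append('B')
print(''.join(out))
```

Execution trace: 'E' (except StopIteration) → 'B' (after the try/except). Output: EB

Answer: EB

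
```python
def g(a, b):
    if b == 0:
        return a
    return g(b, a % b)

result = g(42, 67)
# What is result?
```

g(42, 67) -> g(67, 42) -> g(42, 25) -> g(25, 17) -> g(17, 8) -> g(8, 1) -> g(1, 0) -> 1

Answer: 1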